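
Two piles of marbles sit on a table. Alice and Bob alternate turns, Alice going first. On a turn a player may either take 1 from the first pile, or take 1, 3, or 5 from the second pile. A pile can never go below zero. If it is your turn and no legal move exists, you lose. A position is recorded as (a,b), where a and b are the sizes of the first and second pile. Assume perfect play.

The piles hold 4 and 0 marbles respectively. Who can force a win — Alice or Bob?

Bob wins.

Label each position W (a win for the player to move) or L (a loss). A position with no legal move is L; any other position is W exactly when some move reaches an L, and L when every move reaches a W.
No move ever increases a pile, so every position that can arise here has a ≤ 4 and b ≤ 0; it is enough to label the cells with 0 ≤ a ≤ 4 and 0 ≤ b ≤ 0.
Every move lowers a or b (never raises either), so fill the grid row by row in increasing a, and left to right within a row: each cell's successors are then already labelled.
      b=0
a=0:    L
a=1:    W
a=2:    L
a=3:    W
a=4:    L
Cells with no legal move (terminal, hence L): (0,0).
The remaining L cells, each justified by listing all of its moves:
(2,0): the only move is to (1,0)(W), a W ⇒ L
(4,0): the only move is to (3,0)(W), a W ⇒ L
Every other cell has at least one move into one of the L cells above, so it is W.
The starting position (4,0) is L: whatever Alice does, the opponent receives a W position.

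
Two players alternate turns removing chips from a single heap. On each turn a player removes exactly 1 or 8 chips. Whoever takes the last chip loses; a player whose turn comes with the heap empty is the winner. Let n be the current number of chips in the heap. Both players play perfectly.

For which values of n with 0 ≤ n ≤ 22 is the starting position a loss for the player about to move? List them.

Positions with no move are W. A position that does have a move is losing for the player to move precisely when every available move leads to a winning position for the opponent. Fill in the labels:
n=0: no move; the opponent has just taken the last chip and therefore loses → W
n=1: L (sole option 0(W) is W)
n=2: W (go to 1, an L position)
n=3: L (sole option 2(W) is W)
n=4: W (go to 3, an L position)
n=5: L (sole option 4(W) is W)
n=6: W (go to 5, an L position)
n=7: L (sole option 6(W) is W)
n=8: W (go to 7, an L position)
n=9: W (go to 1, an L position)
n=10: L (options 9(W), 2(W) are all W)
n=11: W (go to 10, an L position)
n=12: L (options 11(W), 4(W) are all W)
n=13: W (go to 12, an L position)
n=14: L (options 13(W), 6(W) are all W)
n=15: W (go to 14, an L position)
n=16: L (options 15(W), 8(W) are all W)
n=17: W (go to 16, an L position)
n=18: W (go to 10, an L position)
n=19: L (options 18(W), 11(W) are all W)
n=20: W (go to 19, an L position)
n=21: L (options 20(W), 13(W) are all W)
n=22: W (go to 21, an L position)
The losing starting values of n are exactly the entries labelled L in this table (10 of them).

1, 3, 5, 7, 10, 12, 14, 16, 19, 21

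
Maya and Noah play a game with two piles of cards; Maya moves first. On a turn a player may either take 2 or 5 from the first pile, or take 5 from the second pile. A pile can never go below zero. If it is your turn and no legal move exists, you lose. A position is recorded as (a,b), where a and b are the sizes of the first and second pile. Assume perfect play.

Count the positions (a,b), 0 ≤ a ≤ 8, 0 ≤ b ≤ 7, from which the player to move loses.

Classify positions by backward induction: terminal positions (no move available) are L. From any other position, the mover wins iff some move reaches an L.
Every move lowers a or b (never raises either), so fill the grid row by row in increasing a, and left to right within a row: each cell's successors are then already labelled.
      b=0  b=1  b=2  b=3  b=4  b=5  b=6  b=7
a=0:    L    L    L    L    L    W    W    W
a=1:    L    L    L    L    L    W    W    W
a=2:    W    W    W    W    W    L    L    L
a=3:    W    W    W    W    W    L    L    L
a=4:    L    L    L    L    L    W    W    W
a=5:    W    W    W    W    W    W    W    W
a=6:    W    W    W    W    W    L    L    L
a=7:    L    L    L    L    L    W    W    W
a=8:    L    L    L    L    L    W    W    W
Cells with no legal move (terminal, hence L): (0,0), (0,1), (0,2), (0,3), (0,4), (1,0), (1,1), (1,2), (1,3), (1,4).
The remaining L cells, each justified by listing all of its moves:
(2,5): L (options (0,5)(W), (2,0)(W) are all W)
(2,6): L (options (0,6)(W), (2,1)(W) are all W)
(2,7): L (options (0,7)(W), (2,2)(W) are all W)
(3,5): L (options (1,5)(W), (3,0)(W) are all W)
(3,6): L (options (1,6)(W), (3,1)(W) are all W)
(3,7): L (options (1,7)(W), (3,2)(W) are all W)
(4,0): L (sole option (2,0)(W) is W)
(4,1): L (sole option (2,1)(W) is W)
(4,2): L (sole option (2,2)(W) is W)
(4,3): L (sole option (2,3)(W) is W)
(4,4): L (sole option (2,4)(W) is W)
(6,5): L (options (4,5)(W), (1,5)(W), (6,0)(W) are all W)
(6,6): L (options (4,6)(W), (1,6)(W), (6,1)(W) are all W)
(6,7): L (options (4,7)(W), (1,7)(W), (6,2)(W) are all W)
(7,0): L (options (5,0)(W), (2,0)(W) are all W)
(7,1): L (options (5,1)(W), (2,1)(W) are all W)
(7,2): L (options (5,2)(W), (2,2)(W) are all W)
(7,3): L (options (5,3)(W), (2,3)(W) are all W)
(7,4): L (options (5,4)(W), (2,4)(W) are all W)
(8,0): L (options (6,0)(W), (3,0)(W) are all W)
(8,1): L (options (6,1)(W), (3,1)(W) are all W)
(8,2): L (options (6,2)(W), (3,2)(W) are all W)
(8,3): L (options (6,3)(W), (3,3)(W) are all W)
(8,4): L (options (6,4)(W), (3,4)(W) are all W)
Every other cell has at least one move into one of the L cells above, so it is W.
L cells per row: a=0: 5, a=1: 5, a=2: 3, a=3: 3, a=4: 5, a=5: 0, a=6: 3, a=7: 5, a=8: 5; total 34.

34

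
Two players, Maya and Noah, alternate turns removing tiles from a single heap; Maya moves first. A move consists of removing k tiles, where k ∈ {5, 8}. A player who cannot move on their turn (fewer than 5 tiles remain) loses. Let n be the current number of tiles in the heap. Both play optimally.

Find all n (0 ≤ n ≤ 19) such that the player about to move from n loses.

0, 1, 2, 3, 4, 13, 14, 15, 16, 17

Label each position W (a win for the player to move) or L (a loss). A position with no legal move is L; any other position is W exactly when some move reaches an L, and L when every move reaches a W.
n=0: no move → L
n=1: no move → L
n=2: no move → L
n=3: no move → L
n=4: no move → L
n=5: reaches L-position 0 → W
n=6: reaches L-position 1 → W
n=7: reaches L-position 2 → W
n=8: reaches L-position 3 → W
n=9: reaches L-position 4 → W
n=10: reaches L-position 2 → W
n=11: reaches L-position 3 → W
n=12: reaches L-position 4 → W
n=13: only reaches 8(W), 5(W), all W → L
n=14: only reaches 9(W), 6(W), all W → L
n=15: only reaches 10(W), 7(W), all W → L
n=16: only reaches 11(W), 8(W), all W → L
n=17: only reaches 12(W), 9(W), all W → L
n=18: reaches L-position 13 → W
n=19: reaches L-position 14 → W
Reading off the rows marked L gives the requested list; there are 10 such values of n.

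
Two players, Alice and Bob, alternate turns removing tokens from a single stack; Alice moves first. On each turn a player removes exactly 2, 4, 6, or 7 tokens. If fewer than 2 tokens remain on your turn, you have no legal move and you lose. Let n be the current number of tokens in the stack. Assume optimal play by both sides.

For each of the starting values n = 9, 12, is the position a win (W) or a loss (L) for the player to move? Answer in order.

Work bottom-up. With no move the player to move loses. Otherwise the position is W if at least one move leads to an L position for the opponent, and L if every move leads to a W.
n=0: no move → L
n=1: no move → L
n=2: W (go to 0, an L position)
n=3: W (go to 1, an L position)
n=4: W (go to 0, an L position)
n=5: W (go to 1, an L position)
n=6: W (go to 0, an L position)
n=7: W (go to 1, an L position)
n=8: W (go to 1, an L position)
n=9: L (options 7(W), 5(W), 3(W), 2(W) are all W)
n=10: L (options 8(W), 6(W), 4(W), 3(W) are all W)
n=11: W (go to 9, an L position)
n=12: W (go to 10, an L position)

9: L, 12: W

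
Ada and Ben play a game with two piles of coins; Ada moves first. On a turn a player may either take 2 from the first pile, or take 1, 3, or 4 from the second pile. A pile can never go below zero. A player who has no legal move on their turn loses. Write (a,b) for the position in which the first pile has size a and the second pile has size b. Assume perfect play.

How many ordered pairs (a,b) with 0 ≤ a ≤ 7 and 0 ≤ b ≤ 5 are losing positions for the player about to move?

Build the W/L table. Terminal = L. A non-terminal position is W if it has a move to some L; otherwise it is L.
Every move lowers a or b (never raises either), so fill the grid row by row in increasing a, and left to right within a row: each cell's successors are then already labelled.
      b=0  b=1  b=2  b=3  b=4  b=5
a=0:    L    W    L    W    W    W
a=1:    L    W    L    W    W    W
a=2:    W    L    W    L    W    W
a=3:    W    L    W    L    W    W
a=4:    L    W    L    W    W    W
a=5:    L    W    L    W    W    W
a=6:    W    L    W    L    W    W
a=7:    W    L    W    L    W    W
Cells with no legal move (terminal, hence L): (0,0), (1,0).
The remaining L cells, each justified by listing all of its moves:
(0,2): →(0,1)(W) only, which is W, so L
(1,2): →(1,1)(W) only, which is W, so L
(2,1): →(0,1)(W), (2,0)(W) — all W, so L
(2,3): →(0,3)(W), (2,2)(W), (2,0)(W) — all W, so L
(3,1): →(1,1)(W), (3,0)(W) — all W, so L
(3,3): →(1,3)(W), (3,2)(W), (3,0)(W) — all W, so L
(4,0): →(2,0)(W) only, which is W, so L
(4,2): →(2,2)(W), (4,1)(W) — all W, so L
(5,0): →(3,0)(W) only, which is W, so L
(5,2): →(3,2)(W), (5,1)(W) — all W, so L
(6,1): →(4,1)(W), (6,0)(W) — all W, so L
(6,3): →(4,3)(W), (6,2)(W), (6,0)(W) — all W, so L
(7,1): →(5,1)(W), (7,0)(W) — all W, so L
(7,3): →(5,3)(W), (7,2)(W), (7,0)(W) — all W, so L
Every other cell has at least one move into one of the L cells above, so it is W.
L cells per row: a=0: 2, a=1: 2, a=2: 2, a=3: 2, a=4: 2, a=5: 2, a=6: 2, a=7: 2; total 16.

16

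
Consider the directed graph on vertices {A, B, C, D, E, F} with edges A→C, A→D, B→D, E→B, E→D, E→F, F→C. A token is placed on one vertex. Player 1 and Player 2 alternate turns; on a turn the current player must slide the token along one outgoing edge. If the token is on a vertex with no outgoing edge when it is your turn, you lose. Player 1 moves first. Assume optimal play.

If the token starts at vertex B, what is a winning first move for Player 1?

Move to D.

Work bottom-up. With no move the player to move loses. Otherwise the position is W if at least one move leads to an L position for the opponent, and L if every move leads to a W.
Every edge goes from a vertex to one that appears earlier in the order D, C, B, A, F, E, so processing vertices in that order labels each vertex after all of its successors.
D: no outgoing edge → L
C: no outgoing edge → L
B: reaches L-position D → W
A: reaches L-position C → W
F: reaches L-position C → W
E: reaches L-position D → W
From B, the L positions reachable in one move are: D.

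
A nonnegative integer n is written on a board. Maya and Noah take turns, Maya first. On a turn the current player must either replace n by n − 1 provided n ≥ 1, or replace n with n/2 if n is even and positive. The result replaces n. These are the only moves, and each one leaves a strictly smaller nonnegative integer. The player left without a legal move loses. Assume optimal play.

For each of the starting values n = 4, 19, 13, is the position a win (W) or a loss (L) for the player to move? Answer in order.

4: W, 19: L, 13: L

Compute win/loss labels from the base case upward. A position with no move is L. Any other position is W if it can reach an L in one move, else L.
n=0: no move → L
n=1: reaches L-position 0 → W
n=2: only reaches 1(W), which is W → L
n=3: reaches L-position 2 → W
n=4: reaches L-position 2 → W
n=5: only reaches 4(W), which is W → L
n=6: reaches L-position 5 → W
n=7: only reaches 6(W), which is W → L
n=8: reaches L-position 7 → W
n=9: only reaches 8(W), which is W → L
n=10: reaches L-position 5 → W
n=11: only reaches 10(W), which is W → L
n=12: reaches L-position 11 → W
n=13: only reaches 12(W), which is W → L
n=14: reaches L-position 7 → W
n=15: only reaches 14(W), which is W → L
n=16: reaches L-position 15 → W
n=17: only reaches 16(W), which is W → L
n=18: reaches L-position 9 → W
n=19: only reaches 18(W), which is W → L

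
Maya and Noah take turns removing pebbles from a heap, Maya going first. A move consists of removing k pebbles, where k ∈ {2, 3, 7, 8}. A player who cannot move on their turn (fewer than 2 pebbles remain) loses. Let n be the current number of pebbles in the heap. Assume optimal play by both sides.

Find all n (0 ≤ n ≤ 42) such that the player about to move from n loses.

0, 1, 5, 6, 10, 11, 15, 16, 20, 21, 25, 26, 30, 31, 35, 36, 40, 41

Work bottom-up. With no move the player to move loses. Otherwise the position is W if at least one move leads to an L position for the opponent, and L if every move leads to a W.
n=0: no move → L
n=1: no move → L
n=2: reaches L-position 0 → W
n=3: reaches L-position 1 → W
n=4: reaches L-position 1 → W
n=5: only reaches 3(W), 2(W), all W → L
n=6: only reaches 4(W), 3(W), all W → L
n=7: reaches L-position 5 → W
n=8: reaches L-position 6 → W
n=9: reaches L-position 6 → W
n=10: only reaches 8(W), 7(W), 3(W), 2(W), all W → L
n=11: only reaches 9(W), 8(W), 4(W), 3(W), all W → L
n=12: reaches L-position 10 → W
n=13: reaches L-position 11 → W
n=14: reaches L-position 11 → W
n=15: only reaches 13(W), 12(W), 8(W), 7(W), all W → L
n=16: only reaches 14(W), 13(W), 9(W), 8(W), all W → L
n=17: reaches L-position 15 → W
n=18: reaches L-position 16 → W
n=19: reaches L-position 16 → W
n=20: only reaches 18(W), 17(W), 13(W), 12(W), all W → L
n=21: only reaches 19(W), 18(W), 14(W), 13(W), all W → L
n=22: reaches L-position 20 → W
n=23: reaches L-position 21 → W
n=24: reaches L-position 21 → W
n=25: only reaches 23(W), 22(W), 18(W), 17(W), all W → L
n=26: only reaches 24(W), 23(W), 19(W), 18(W), all W → L
n=27: reaches L-position 25 → W
n=28: reaches L-position 26 → W
n=29: reaches L-position 26 → W
n=30: only reaches 28(W), 27(W), 23(W), 22(W), all W → L
n=31: only reaches 29(W), 28(W), 24(W), 23(W), all W → L
n=32: reaches L-position 30 → W
n=33: reaches L-position 31 → W
n=34: reaches L-position 31 → W
n=35: only reaches 33(W), 32(W), 28(W), 27(W), all W → L
n=36: only reaches 34(W), 33(W), 29(W), 28(W), all W → L
n=37: reaches L-position 35 → W
n=38: reaches L-position 36 → W
n=39: reaches L-position 36 → W
n=40: only reaches 38(W), 37(W), 33(W), 32(W), all W → L
n=41: only reaches 39(W), 38(W), 34(W), 33(W), all W → L
n=42: reaches L-position 40 → W
Reading off the rows marked L gives the requested list; there are 18 such values of n.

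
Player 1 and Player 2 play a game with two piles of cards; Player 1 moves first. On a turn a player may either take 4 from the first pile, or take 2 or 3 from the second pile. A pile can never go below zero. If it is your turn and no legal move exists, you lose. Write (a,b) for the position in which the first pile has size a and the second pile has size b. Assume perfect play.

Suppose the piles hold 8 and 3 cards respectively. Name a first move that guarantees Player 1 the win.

Positions with no move are L. A position that does have a move is losing for the player to move precisely when every available move leads to a winning position for the opponent. Fill in the labels:
No move ever increases a pile, so every position that can arise here has a ≤ 8 and b ≤ 3; it is enough to label the cells with 0 ≤ a ≤ 8 and 0 ≤ b ≤ 3.
Every move lowers a or b (never raises either), so fill the grid row by row in increasing a, and left to right within a row: each cell's successors are then already labelled.
      b=0  b=1  b=2  b=3
a=0:    L    L    W    W
a=1:    L    L    W    W
a=2:    L    L    W    W
a=3:    L    L    W    W
a=4:    W    W    L    L
a=5:    W    W    L    L
a=6:    W    W    L    L
a=7:    W    W    L    L
a=8:    L    L    W    W
Cells with no legal move (terminal, hence L): (0,0), (0,1), (1,0), (1,1), (2,0), (2,1), (3,0), (3,1).
The remaining L cells, each justified by listing all of its moves:
(4,2): only reaches (0,2)(W), (4,0)(W), all W → L
(4,3): only reaches (0,3)(W), (4,1)(W), (4,0)(W), all W → L
(5,2): only reaches (1,2)(W), (5,0)(W), all W → L
(5,3): only reaches (1,3)(W), (5,1)(W), (5,0)(W), all W → L
(6,2): only reaches (2,2)(W), (6,0)(W), all W → L
(6,3): only reaches (2,3)(W), (6,1)(W), (6,0)(W), all W → L
(7,2): only reaches (3,2)(W), (7,0)(W), all W → L
(7,3): only reaches (3,3)(W), (7,1)(W), (7,0)(W), all W → L
(8,0): only reaches (4,0)(W), which is W → L
(8,1): only reaches (4,1)(W), which is W → L
Every other cell has at least one move into one of the L cells above, so it is W.
From (8,3), the L positions reachable in one move are: (4,3), (8,1), (8,0). Any move reaching one of these is winning.

Move to (4,3).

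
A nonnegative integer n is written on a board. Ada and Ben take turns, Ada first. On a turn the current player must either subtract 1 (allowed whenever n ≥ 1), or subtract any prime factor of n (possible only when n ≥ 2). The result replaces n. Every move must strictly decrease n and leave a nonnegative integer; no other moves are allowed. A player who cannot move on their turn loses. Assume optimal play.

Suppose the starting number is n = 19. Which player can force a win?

Ada wins.

Build the W/L table. Terminal = L. A non-terminal position is W if it has a move to some L; otherwise it is L.
n=0: no move → L
n=1: W (go to 0, an L position)
n=2: W (go to 0, an L position)
n=3: W (go to 0, an L position)
n=4: L (options 2(W), 3(W) are all W)
n=5: W (go to 0, an L position)
n=6: W (go to 4, an L position)
n=7: W (go to 0, an L position)
n=8: L (options 6(W), 7(W) are all W)
n=9: W (go to 8, an L position)
n=10: W (go to 8, an L position)
n=11: W (go to 0, an L position)
n=12: L (options 9(W), 10(W), 11(W) are all W)
n=13: W (go to 0, an L position)
n=14: W (go to 12, an L position)
n=15: W (go to 12, an L position)
n=16: L (options 14(W), 15(W) are all W)
n=17: W (go to 0, an L position)
n=18: W (go to 16, an L position)
n=19: W (go to 0, an L position)
From 19 Ada can move to 0, reaching an L position.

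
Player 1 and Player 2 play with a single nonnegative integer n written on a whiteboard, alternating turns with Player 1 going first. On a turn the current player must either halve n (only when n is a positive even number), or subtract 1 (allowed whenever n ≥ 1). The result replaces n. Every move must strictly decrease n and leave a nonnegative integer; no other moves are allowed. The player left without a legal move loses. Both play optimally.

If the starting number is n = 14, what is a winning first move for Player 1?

Use the standard recursion: the mover loses at a terminal position; elsewhere, the mover wins exactly when some move hands the opponent an L position.
n=0: no move → L
n=1: can move to 0, which is L ⇒ W
n=2: the only move is to 1(W), a W ⇒ L
n=3: can move to 2, which is L ⇒ W
n=4: can move to 2, which is L ⇒ W
n=5: the only move is to 4(W), a W ⇒ L
n=6: can move to 5, which is L ⇒ W
n=7: the only move is to 6(W), a W ⇒ L
n=8: can move to 7, which is L ⇒ W
n=9: the only move is to 8(W), a W ⇒ L
n=10: can move to 5, which is L ⇒ W
n=11: the only move is to 10(W), a W ⇒ L
n=12: can move to 11, which is L ⇒ W
n=13: the only move is to 12(W), a W ⇒ L
n=14: can move to 7, which is L ⇒ W
From 14, the L positions reachable in one move are: 7, 13. Any move reaching one of these is winning.

Move to 7.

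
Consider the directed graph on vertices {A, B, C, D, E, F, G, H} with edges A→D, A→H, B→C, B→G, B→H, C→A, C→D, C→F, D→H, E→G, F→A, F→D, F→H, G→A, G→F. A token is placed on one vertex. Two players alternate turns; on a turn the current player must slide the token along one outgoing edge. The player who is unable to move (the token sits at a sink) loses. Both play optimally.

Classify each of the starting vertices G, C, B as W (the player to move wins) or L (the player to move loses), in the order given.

Work bottom-up. With no move the player to move loses. Otherwise the position is W if at least one move leads to an L position for the opponent, and L if every move leads to a W.
Every edge goes from a vertex to one that appears earlier in the order H, D, A, F, G, C, E, B, so processing vertices in that order labels each vertex after all of its successors.
H: no outgoing edge → L
D: W (go to H, an L position)
A: W (go to H, an L position)
F: W (go to H, an L position)
G: L (options F(W), A(W) are all W)
C: L (options F(W), A(W), D(W) are all W)
E: W (go to G, an L position)
B: W (go to C, an L position)

G: L, C: L, B: W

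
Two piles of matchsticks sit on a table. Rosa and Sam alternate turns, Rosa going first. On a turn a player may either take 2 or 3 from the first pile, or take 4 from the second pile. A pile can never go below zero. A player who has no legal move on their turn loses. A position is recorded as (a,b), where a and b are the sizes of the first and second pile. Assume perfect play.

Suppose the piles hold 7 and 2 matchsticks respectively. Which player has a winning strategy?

Label each position W (a win for the player to move) or L (a loss). A position with no legal move is L; any other position is W exactly when some move reaches an L, and L when every move reaches a W.
No move ever increases a pile, so every position that can arise here has a ≤ 7 and b ≤ 2; it is enough to label the cells with 0 ≤ a ≤ 7 and 0 ≤ b ≤ 2.
Every move lowers a or b (never raises either), so fill the grid row by row in increasing a, and left to right within a row: each cell's successors are then already labelled.
      b=0  b=1  b=2
a=0:    L    L    L
a=1:    L    L    L
a=2:    W    W    W
a=3:    W    W    W
a=4:    W    W    W
a=5:    L    L    L
a=6:    L    L    L
a=7:    W    W    W
Cells with no legal move (terminal, hence L): (0,0), (0,1), (0,2), (1,0), (1,1), (1,2).
The remaining L cells, each justified by listing all of its moves:
(5,0): only reaches (3,0)(W), (2,0)(W), all W → L
(5,1): only reaches (3,1)(W), (2,1)(W), all W → L
(5,2): only reaches (3,2)(W), (2,2)(W), all W → L
(6,0): only reaches (4,0)(W), (3,0)(W), all W → L
(6,1): only reaches (4,1)(W), (3,1)(W), all W → L
(6,2): only reaches (4,2)(W), (3,2)(W), all W → L
Every other cell has at least one move into one of the L cells above, so it is W.
The starting position (7,2) is W: Rosa should move to (5,2), handing over an L position.

Rosa wins.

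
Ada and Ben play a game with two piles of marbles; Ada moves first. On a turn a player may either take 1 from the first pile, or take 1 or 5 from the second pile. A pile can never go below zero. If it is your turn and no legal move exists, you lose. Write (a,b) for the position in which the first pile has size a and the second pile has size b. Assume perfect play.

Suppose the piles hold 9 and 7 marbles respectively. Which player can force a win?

Positions with no move are L. A position that does have a move is losing for the player to move precisely when every available move leads to a winning position for the opponent. Fill in the labels:
No move ever increases a pile, so every position that can arise here has a ≤ 9 and b ≤ 7; it is enough to label the cells with 0 ≤ a ≤ 9 and 0 ≤ b ≤ 7.
Every move lowers a or b (never raises either), so fill the grid row by row in increasing a, and left to right within a row: each cell's successors are then already labelled.
      b=0  b=1  b=2  b=3  b=4  b=5  b=6  b=7
a=0:    L    W    L    W    L    W    L    W
a=1:    W    L    W    L    W    L    W    L
a=2:    L    W    L    W    L    W    L    W
a=3:    W    L    W    L    W    L    W    L
a=4:    L    W    L    W    L    W    L    W
a=5:    W    L    W    L    W    L    W    L
a=6:    L    W    L    W    L    W    L    W
a=7:    W    L    W    L    W    L    W    L
a=8:    L    W    L    W    L    W    L    W
a=9:    W    L    W    L    W    L    W    L
Cells with no legal move (terminal, hence L): (0,0).
The remaining L cells, each justified by listing all of its moves:
(0,2): only reaches (0,1)(W), which is W → L
(0,4): only reaches (0,3)(W), which is W → L
(0,6): only reaches (0,5)(W), (0,1)(W), all W → L
(1,1): only reaches (0,1)(W), (1,0)(W), all W → L
(1,3): only reaches (0,3)(W), (1,2)(W), all W → L
(1,5): only reaches (0,5)(W), (1,4)(W), (1,0)(W), all W → L
(1,7): only reaches (0,7)(W), (1,6)(W), (1,2)(W), all W → L
(2,0): only reaches (1,0)(W), which is W → L
(2,2): only reaches (1,2)(W), (2,1)(W), all W → L
(2,4): only reaches (1,4)(W), (2,3)(W), all W → L
(2,6): only reaches (1,6)(W), (2,5)(W), (2,1)(W), all W → L
(3,1): only reaches (2,1)(W), (3,0)(W), all W → L
(3,3): only reaches (2,3)(W), (3,2)(W), all W → L
(3,5): only reaches (2,5)(W), (3,4)(W), (3,0)(W), all W → L
(3,7): only reaches (2,7)(W), (3,6)(W), (3,2)(W), all W → L
(4,0): only reaches (3,0)(W), which is W → L
(4,2): only reaches (3,2)(W), (4,1)(W), all W → L
(4,4): only reaches (3,4)(W), (4,3)(W), all W → L
(4,6): only reaches (3,6)(W), (4,5)(W), (4,1)(W), all W → L
(5,1): only reaches (4,1)(W), (5,0)(W), all W → L
(5,3): only reaches (4,3)(W), (5,2)(W), all W → L
(5,5): only reaches (4,5)(W), (5,4)(W), (5,0)(W), all W → L
(5,7): only reaches (4,7)(W), (5,6)(W), (5,2)(W), all W → L
(6,0): only reaches (5,0)(W), which is W → L
(6,2): only reaches (5,2)(W), (6,1)(W), all W → L
(6,4): only reaches (5,4)(W), (6,3)(W), all W → L
(6,6): only reaches (5,6)(W), (6,5)(W), (6,1)(W), all W → L
(7,1): only reaches (6,1)(W), (7,0)(W), all W → L
(7,3): only reaches (6,3)(W), (7,2)(W), all W → L
(7,5): only reaches (6,5)(W), (7,4)(W), (7,0)(W), all W → L
(7,7): only reaches (6,7)(W), (7,6)(W), (7,2)(W), all W → L
(8,0): only reaches (7,0)(W), which is W → L
(8,2): only reaches (7,2)(W), (8,1)(W), all W → L
(8,4): only reaches (7,4)(W), (8,3)(W), all W → L
(8,6): only reaches (7,6)(W), (8,5)(W), (8,1)(W), all W → L
(9,1): only reaches (8,1)(W), (9,0)(W), all W → L
(9,3): only reaches (8,3)(W), (9,2)(W), all W → L
(9,5): only reaches (8,5)(W), (9,4)(W), (9,0)(W), all W → L
(9,7): only reaches (8,7)(W), (9,6)(W), (9,2)(W), all W → L
Every other cell has at least one move into one of the L cells above, so it is W.
Every move from (9,7) reaches a W position, so the mover loses.

Ben wins.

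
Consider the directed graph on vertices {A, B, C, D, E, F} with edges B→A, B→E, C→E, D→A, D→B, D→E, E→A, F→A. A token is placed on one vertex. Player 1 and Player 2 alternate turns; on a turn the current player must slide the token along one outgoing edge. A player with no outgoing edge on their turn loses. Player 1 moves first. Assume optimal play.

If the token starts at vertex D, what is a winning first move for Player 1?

Move to A.

Classify positions by backward induction: terminal positions (no move available) are L. From any other position, the mover wins iff some move reaches an L.
Every edge goes from a vertex to one that appears earlier in the order A, E, B, D, C, F, so processing vertices in that order labels each vertex after all of its successors.
A: no outgoing edge → L
E: can move to A, which is L ⇒ W
B: can move to A, which is L ⇒ W
D: can move to A, which is L ⇒ W
C: the only move is to E(W), a W ⇒ L
F: can move to A, which is L ⇒ W
From D, the L positions reachable in one move are: A.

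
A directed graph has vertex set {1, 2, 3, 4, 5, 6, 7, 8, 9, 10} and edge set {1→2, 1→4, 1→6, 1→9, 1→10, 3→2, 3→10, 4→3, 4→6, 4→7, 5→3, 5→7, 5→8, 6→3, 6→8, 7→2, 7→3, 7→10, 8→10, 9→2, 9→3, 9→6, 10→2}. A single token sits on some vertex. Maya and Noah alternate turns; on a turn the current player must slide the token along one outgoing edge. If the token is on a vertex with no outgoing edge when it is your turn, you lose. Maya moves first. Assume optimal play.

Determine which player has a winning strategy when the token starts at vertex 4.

Noah wins.

Compute win/loss labels from the base case upward. A position with no move is L. Any other position is W if it can reach an L in one move, else L.
Every edge goes from a vertex to one that appears earlier in the order 2, 10, 8, 3, 6, 7, 9, 4, 1, 5, so processing vertices in that order labels each vertex after all of its successors.
2: no outgoing edge → L
10: W (go to 2, an L position)
8: L (sole option 10(W) is W)
3: W (go to 2, an L position)
6: W (go to 8, an L position)
7: W (go to 2, an L position)
9: W (go to 2, an L position)
4: L (options 7(W), 6(W), 3(W) are all W)
1: W (go to 4, an L position)
5: W (go to 8, an L position)
The starting position 4 is L: whatever Maya does, the opponent receives a W position.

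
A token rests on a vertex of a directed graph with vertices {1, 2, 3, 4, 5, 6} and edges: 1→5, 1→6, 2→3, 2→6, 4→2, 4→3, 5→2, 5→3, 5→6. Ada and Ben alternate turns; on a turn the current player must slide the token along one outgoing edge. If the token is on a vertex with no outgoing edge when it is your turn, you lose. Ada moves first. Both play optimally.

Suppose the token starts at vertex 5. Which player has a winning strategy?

Ada wins.

Work bottom-up. With no move the player to move loses. Otherwise the position is W if at least one move leads to an L position for the opponent, and L if every move leads to a W.
Every edge goes from a vertex to one that appears earlier in the order 6, 3, 2, 5, 1, 4, so processing vertices in that order labels each vertex after all of its successors.
6: no outgoing edge → L
3: no outgoing edge → L
2: reaches L-position 3 → W
5: reaches L-position 3 → W
1: reaches L-position 6 → W
4: reaches L-position 3 → W
From 5 Ada can move to 3, reaching an L position.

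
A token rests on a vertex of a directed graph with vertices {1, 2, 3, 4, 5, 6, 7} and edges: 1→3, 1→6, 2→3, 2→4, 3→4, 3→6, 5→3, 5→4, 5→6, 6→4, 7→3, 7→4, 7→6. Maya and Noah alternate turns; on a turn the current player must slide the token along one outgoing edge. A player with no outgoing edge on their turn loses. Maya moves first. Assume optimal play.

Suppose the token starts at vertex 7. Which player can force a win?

Maya wins.

Positions with no move are L. A position that does have a move is losing for the player to move precisely when every available move leads to a winning position for the opponent. Fill in the labels:
Every edge goes from a vertex to one that appears earlier in the order 4, 6, 3, 5, 2, 1, 7, so processing vertices in that order labels each vertex after all of its successors.
4: no outgoing edge → L
6: →4(L), so W
3: →4(L), so W
5: →4(L), so W
2: →4(L), so W
1: →3(W), 6(W) — all W, so L
7: →4(L), so W
From 7 Maya can move to 4, reaching an L position.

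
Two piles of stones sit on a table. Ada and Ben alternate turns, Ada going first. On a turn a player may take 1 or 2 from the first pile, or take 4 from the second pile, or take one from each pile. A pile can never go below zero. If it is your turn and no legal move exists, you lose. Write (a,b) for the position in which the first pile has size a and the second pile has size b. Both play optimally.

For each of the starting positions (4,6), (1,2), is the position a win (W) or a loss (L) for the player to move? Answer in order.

(4,6): L, (1,2): W

Build the W/L table. Terminal = L. A non-terminal position is W if it has a move to some L; otherwise it is L.
No move ever increases a pile, so every position that can arise here has a ≤ 4 and b ≤ 6; it is enough to label the cells with 0 ≤ a ≤ 4 and 0 ≤ b ≤ 6.
Every move lowers a or b (never raises either), so fill the grid row by row in increasing a, and left to right within a row: each cell's successors are then already labelled.
      b=0  b=1  b=2  b=3  b=4  b=5  b=6
a=0:    L    L    L    L    W    W    W
a=1:    W    W    W    W    W    L    L
a=2:    W    W    W    W    L    W    W
a=3:    L    L    L    L    W    W    W
a=4:    W    W    W    W    W    L    L
Cells with no legal move (terminal, hence L): (0,0), (0,1), (0,2), (0,3).
The remaining L cells, each justified by listing all of its moves:
(1,5): →(0,5)(W), (1,1)(W), (0,4)(W) — all W, so L
(1,6): →(0,6)(W), (1,2)(W), (0,5)(W) — all W, so L
(2,4): →(1,4)(W), (0,4)(W), (2,0)(W), (1,3)(W) — all W, so L
(3,0): →(2,0)(W), (1,0)(W) — all W, so L
(3,1): →(2,1)(W), (1,1)(W), (2,0)(W) — all W, so L
(3,2): →(2,2)(W), (1,2)(W), (2,1)(W) — all W, so L
(3,3): →(2,3)(W), (1,3)(W), (2,2)(W) — all W, so L
(4,5): →(3,5)(W), (2,5)(W), (4,1)(W), (3,4)(W) — all W, so L
(4,6): →(3,6)(W), (2,6)(W), (4,2)(W), (3,5)(W) — all W, so L
Every other cell has at least one move into one of the L cells above, so it is W.
(4,6): one of the L cells justified above, so L
(1,2): the move to (0,2) reaches an L cell, so W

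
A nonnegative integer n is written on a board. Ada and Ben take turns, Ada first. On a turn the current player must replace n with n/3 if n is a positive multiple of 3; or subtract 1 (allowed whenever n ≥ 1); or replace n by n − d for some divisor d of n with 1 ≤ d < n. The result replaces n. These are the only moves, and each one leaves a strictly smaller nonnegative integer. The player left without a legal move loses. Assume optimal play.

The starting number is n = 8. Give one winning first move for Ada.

Move to 7.

Classify positions by backward induction: terminal positions (no move available) are L. From any other position, the mover wins iff some move reaches an L.
n=0: no move → L
n=1: can move to 0, which is L ⇒ W
n=2: the only move is to 1(W), a W ⇒ L
n=3: can move to 2, which is L ⇒ W
n=4: can move to 2, which is L ⇒ W
n=5: the only move is to 4(W), a W ⇒ L
n=6: can move to 2, which is L ⇒ W
n=7: the only move is to 6(W), a W ⇒ L
n=8: can move to 7, which is L ⇒ W
From 8, the L positions reachable in one move are: 7.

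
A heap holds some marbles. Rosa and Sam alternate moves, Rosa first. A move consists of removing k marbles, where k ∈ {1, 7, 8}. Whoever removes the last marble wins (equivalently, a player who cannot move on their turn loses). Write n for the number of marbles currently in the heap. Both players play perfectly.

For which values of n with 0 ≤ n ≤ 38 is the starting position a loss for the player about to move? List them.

0, 2, 4, 6, 15, 17, 19, 21, 30, 32, 34, 36

Positions with no move are L. A position that does have a move is losing for the player to move precisely when every available move leads to a winning position for the opponent. Fill in the labels:
n=0: no move → L
n=1: reaches L-position 0 → W
n=2: only reaches 1(W), which is W → L
n=3: reaches L-position 2 → W
n=4: only reaches 3(W), which is W → L
n=5: reaches L-position 4 → W
n=6: only reaches 5(W), which is W → L
n=7: reaches L-position 6 → W
n=8: reaches L-position 0 → W
n=9: reaches L-position 2 → W
n=10: reaches L-position 2 → W
n=11: reaches L-position 4 → W
n=12: reaches L-position 4 → W
n=13: reaches L-position 6 → W
n=14: reaches L-position 6 → W
n=15: only reaches 14(W), 8(W), 7(W), all W → L
n=16: reaches L-position 15 → W
n=17: only reaches 16(W), 10(W), 9(W), all W → L
n=18: reaches L-position 17 → W
n=19: only reaches 18(W), 12(W), 11(W), all W → L
n=20: reaches L-position 19 → W
n=21: only reaches 20(W), 14(W), 13(W), all W → L
n=22: reaches L-position 21 → W
n=23: reaches L-position 15 → W
n=24: reaches L-position 17 → W
n=25: reaches L-position 17 → W
n=26: reaches L-position 19 → W
n=27: reaches L-position 19 → W
n=28: reaches L-position 21 → W
n=29: reaches L-position 21 → W
n=30: only reaches 29(W), 23(W), 22(W), all W → L
n=31: reaches L-position 30 → W
n=32: only reaches 31(W), 25(W), 24(W), all W → L
n=33: reaches L-position 32 → W
n=34: only reaches 33(W), 27(W), 26(W), all W → L
n=35: reaches L-position 34 → W
n=36: only reaches 35(W), 29(W), 28(W), all W → L
n=37: reaches L-position 36 → W
n=38: reaches L-position 30 → W
Reading off the rows marked L gives the requested list; there are 12 such values of n.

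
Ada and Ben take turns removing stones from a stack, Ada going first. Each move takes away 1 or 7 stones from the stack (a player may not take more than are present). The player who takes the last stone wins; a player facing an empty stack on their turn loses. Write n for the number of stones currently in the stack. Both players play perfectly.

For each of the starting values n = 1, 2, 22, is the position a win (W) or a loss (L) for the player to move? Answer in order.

1: W, 2: L, 22: L

Positions with no move are L. A position that does have a move is losing for the player to move precisely when every available move leads to a winning position for the opponent. Fill in the labels:
n=0: no move → L
n=1: →0(L), so W
n=2: →1(W) only, which is W, so L
n=3: →2(L), so W
n=4: →3(W) only, which is W, so L
n=5: →4(L), so W
n=6: →5(W) only, which is W, so L
n=7: →6(L), so W
n=8: →7(W), 1(W) — all W, so L
n=9: →8(L), so W
n=10: →9(W), 3(W) — all W, so L
n=11: →10(L), so W
n=12: →11(W), 5(W) — all W, so L
n=13: →12(L), so W
n=14: →13(W), 7(W) — all W, so L
n=15: →14(L), so W
n=16: →15(W), 9(W) — all W, so L
n=17: →16(L), so W
n=18: →17(W), 11(W) — all W, so L
n=19: →18(L), so W
n=20: →19(W), 13(W) — all W, so L
n=21: →20(L), so W
n=22: →21(W), 15(W) — all W, so L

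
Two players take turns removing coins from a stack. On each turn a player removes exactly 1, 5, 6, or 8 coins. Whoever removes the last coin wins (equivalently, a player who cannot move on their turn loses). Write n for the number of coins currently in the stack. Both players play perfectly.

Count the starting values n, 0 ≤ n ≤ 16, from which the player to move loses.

Work bottom-up. With no move the player to move loses. Otherwise the position is W if at least one move leads to an L position for the opponent, and L if every move leads to a W.
n=0: no move → L
n=1: →0(L), so W
n=2: →1(W) only, which is W, so L
n=3: →2(L), so W
n=4: →3(W) only, which is W, so L
n=5: →4(L), so W
n=6: →0(L), so W
n=7: →2(L), so W
n=8: →2(L), so W
n=9: →4(L), so W
n=10: →4(L), so W
n=11: →10(W), 6(W), 5(W), 3(W) — all W, so L
n=12: →11(L), so W
n=13: →12(W), 8(W), 7(W), 5(W) — all W, so L
n=14: →13(L), so W
n=15: →14(W), 10(W), 9(W), 7(W) — all W, so L
n=16: →15(L), so W
L entries with 0 ≤ n ≤ 16: n = 0, 2, 4, 11, 13, 15; that makes 6.

6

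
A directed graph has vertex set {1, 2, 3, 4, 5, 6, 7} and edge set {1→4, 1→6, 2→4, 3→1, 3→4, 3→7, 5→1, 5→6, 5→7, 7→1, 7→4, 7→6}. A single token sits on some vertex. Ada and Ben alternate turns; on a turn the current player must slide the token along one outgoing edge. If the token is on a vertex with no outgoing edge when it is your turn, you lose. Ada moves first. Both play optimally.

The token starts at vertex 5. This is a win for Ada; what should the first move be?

Move to 6.

Label each position W (a win for the player to move) or L (a loss). A position with no legal move is L; any other position is W exactly when some move reaches an L, and L when every move reaches a W.
Every edge goes from a vertex to one that appears earlier in the order 4, 6, 1, 7, 3, 2, 5, so processing vertices in that order labels each vertex after all of its successors.
4: no outgoing edge → L
6: no outgoing edge → L
1: W (go to 6, an L position)
7: W (go to 6, an L position)
3: W (go to 4, an L position)
2: W (go to 4, an L position)
5: W (go to 6, an L position)
From 5, the L positions reachable in one move are: 6.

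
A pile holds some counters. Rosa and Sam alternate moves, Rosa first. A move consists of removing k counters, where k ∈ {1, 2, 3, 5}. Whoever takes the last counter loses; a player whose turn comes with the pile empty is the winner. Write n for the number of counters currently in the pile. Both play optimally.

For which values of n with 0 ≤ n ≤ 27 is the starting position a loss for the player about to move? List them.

Work bottom-up. With no move the player to move wins. Otherwise the position is W if at least one move leads to an L position for the opponent, and L if every move leads to a W.
n=0: no move; the opponent has just taken the last counter and therefore loses → W
n=1: L (sole option 0(W) is W)
n=2: W (go to 1, an L position)
n=3: W (go to 1, an L position)
n=4: W (go to 1, an L position)
n=5: L (options 4(W), 3(W), 2(W), 0(W) are all W)
n=6: W (go to 5, an L position)
n=7: W (go to 5, an L position)
n=8: W (go to 5, an L position)
n=9: L (options 8(W), 7(W), 6(W), 4(W) are all W)
n=10: W (go to 9, an L position)
n=11: W (go to 9, an L position)
n=12: W (go to 9, an L position)
n=13: L (options 12(W), 11(W), 10(W), 8(W) are all W)
n=14: W (go to 13, an L position)
n=15: W (go to 13, an L position)
n=16: W (go to 13, an L position)
n=17: L (options 16(W), 15(W), 14(W), 12(W) are all W)
n=18: W (go to 17, an L position)
n=19: W (go to 17, an L position)
n=20: W (go to 17, an L position)
n=21: L (options 20(W), 19(W), 18(W), 16(W) are all W)
n=22: W (go to 21, an L position)
n=23: W (go to 21, an L position)
n=24: W (go to 21, an L position)
n=25: L (options 24(W), 23(W), 22(W), 20(W) are all W)
n=26: W (go to 25, an L position)
n=27: W (go to 25, an L position)
Reading off the rows marked L gives the requested list; there are 7 such values of n.

1, 5, 9, 13, 17, 21, 25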